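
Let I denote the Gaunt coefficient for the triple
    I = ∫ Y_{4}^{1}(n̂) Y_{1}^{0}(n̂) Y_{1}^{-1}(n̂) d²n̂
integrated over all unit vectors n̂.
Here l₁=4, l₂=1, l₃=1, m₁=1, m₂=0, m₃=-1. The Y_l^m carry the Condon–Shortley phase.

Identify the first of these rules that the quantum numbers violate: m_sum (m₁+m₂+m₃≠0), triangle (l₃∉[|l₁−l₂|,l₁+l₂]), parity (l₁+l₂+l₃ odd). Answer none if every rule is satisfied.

triangle

Σmᵢ = 0  ✓
l₃∈[|l₁−l₂|,l₁+l₂]=[3,5], have l₃=1  ✗
Σlᵢ = 6 ⇒ even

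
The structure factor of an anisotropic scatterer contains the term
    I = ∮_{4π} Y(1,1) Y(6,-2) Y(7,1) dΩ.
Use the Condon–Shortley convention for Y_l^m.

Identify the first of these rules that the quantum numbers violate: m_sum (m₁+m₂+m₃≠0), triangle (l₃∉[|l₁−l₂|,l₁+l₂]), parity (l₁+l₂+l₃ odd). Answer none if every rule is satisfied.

Σmᵢ = 0  ✓
l₃∈[|l₁−l₂|,l₁+l₂]=[5,7], have l₃=7  ✓
Σlᵢ = 14 ⇒ even  ✓

none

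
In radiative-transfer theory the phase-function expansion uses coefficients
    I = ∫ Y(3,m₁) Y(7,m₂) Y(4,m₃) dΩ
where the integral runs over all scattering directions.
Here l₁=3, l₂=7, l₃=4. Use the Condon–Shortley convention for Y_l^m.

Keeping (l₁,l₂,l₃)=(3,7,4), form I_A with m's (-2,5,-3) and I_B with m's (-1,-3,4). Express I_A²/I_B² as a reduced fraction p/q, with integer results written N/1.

176/5

l's match ⇒ only the (l;m) 3-j factors differ between A and B.
A: triangle coeff Δ(3,7,4) = 1/45045; Σ_t [5,5]: t=5:−1/604800 = -1/604800; (3j)²=16/455 [(3 7 4; -2 5 -3)], sign=+1
B: triangle coeff Δ(3,7,4) = 1/45045; Σ_t [4,4]: t=4:+1/1935360 = 1/1935360; (3j)²=1/1001 [(3 7 4; -1 -3 4)], sign=+1
I_A²/I_B² = (16/455)/(1/1001) = 176/5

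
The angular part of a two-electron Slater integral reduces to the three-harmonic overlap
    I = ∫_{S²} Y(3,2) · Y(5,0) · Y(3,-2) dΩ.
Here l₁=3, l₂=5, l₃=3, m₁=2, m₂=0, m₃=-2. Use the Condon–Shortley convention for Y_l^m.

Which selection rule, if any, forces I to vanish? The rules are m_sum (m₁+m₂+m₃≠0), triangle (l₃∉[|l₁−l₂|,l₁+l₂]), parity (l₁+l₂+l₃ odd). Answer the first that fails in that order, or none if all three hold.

parity

azimuthal sum: 2 + 0 − 2 = 0  ✓
2 ≤ 3 ≤ 8 (triangle on l)  ✓
L = 3 + 5 + 3 = 11 (odd)  ✗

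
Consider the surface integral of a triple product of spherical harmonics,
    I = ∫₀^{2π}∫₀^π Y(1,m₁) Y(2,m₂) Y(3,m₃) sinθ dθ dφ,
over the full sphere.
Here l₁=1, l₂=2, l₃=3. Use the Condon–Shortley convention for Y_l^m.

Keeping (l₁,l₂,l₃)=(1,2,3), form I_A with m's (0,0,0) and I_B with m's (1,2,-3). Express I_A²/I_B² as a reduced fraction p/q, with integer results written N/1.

3/5

Shared (l₁,l₂,l₃)=(1,2,3): N and (l;000)² cancel in I_A²/I_B².
A: Δ = 0!·2!·4!/7! = 1/105; Racah Σ t=0..0: t=0:+1/4 = 1/4; ⇒ 3j(1 2 3; 0 0 0)² = 3/35, sgn -1
B: Δ = 0!·2!·4!/7! = 1/105; Racah Σ t=0..0: t=0:+1/48 = 1/48; ⇒ 3j(1 2 3; 1 2 -3)² = 1/7, sgn +1
I_A²/I_B² = (3/35)/(1/7) = 3/5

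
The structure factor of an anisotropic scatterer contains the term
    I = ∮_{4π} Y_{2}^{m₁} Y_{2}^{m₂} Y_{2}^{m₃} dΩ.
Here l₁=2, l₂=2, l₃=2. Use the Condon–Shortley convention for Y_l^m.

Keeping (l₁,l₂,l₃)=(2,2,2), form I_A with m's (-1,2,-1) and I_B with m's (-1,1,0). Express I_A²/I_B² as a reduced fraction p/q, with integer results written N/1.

6/1

Shared (l₁,l₂,l₃)=(2,2,2): N and (l;000)² cancel in I_A²/I_B².
A: Δ = 2!·2!·2!/7! = 1/630; Racah Σ t=2..2: t=2:+1/4 = 1/4; ⇒ 3j(2 2 2; -1 2 -1)² = 3/35, sgn -1
B: Δ = 2!·2!·2!/7! = 1/630; Racah Σ t=1..2: t=1:−1/4 t=2:+1/2 = 1/4; ⇒ 3j(2 2 2; -1 1 0)² = 1/70, sgn +1
I_A²/I_B² = (3/35)/(1/70) = 6/1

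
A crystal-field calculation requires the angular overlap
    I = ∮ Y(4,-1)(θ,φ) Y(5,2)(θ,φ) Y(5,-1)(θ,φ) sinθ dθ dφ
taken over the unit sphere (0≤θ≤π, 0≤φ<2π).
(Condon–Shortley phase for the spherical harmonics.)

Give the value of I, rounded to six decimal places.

Rules hold: Σm=0, L=14 even, 1≤5≤9.
N = 9·11·11 = 1089
Δ = 4!·4!·6!/15! = 1/3153150
Racah Σ t=0..4: t=0:+1/69120 t=1:−1/1728 t=2:+1/576 t=3:−1/1728 t=4:+1/69120 = 7/11520
⇒ 3j(4 5 5; 0 0 0)² = 2/143, sgn -1
Racah Σ t=1..4: t=1:−1/103680 t=2:+1/2880 t=3:−1/1152 t=4:+1/5184 = -7/20736
⇒ 3j(4 5 5; -1 2 -1)² = 35/2574, sgn -1
4πI² = N·(3j₀)²·(3jₘ)² = 35/169
I = +1·√(0.207101/4π) = 0.12837656

0.128377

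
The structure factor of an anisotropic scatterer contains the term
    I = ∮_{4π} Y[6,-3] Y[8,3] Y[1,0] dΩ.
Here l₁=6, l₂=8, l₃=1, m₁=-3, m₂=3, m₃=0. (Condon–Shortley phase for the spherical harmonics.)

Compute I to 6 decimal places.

0.000000

l₃=1 ∉ [2,14] — triangle fails ⇒ I = 0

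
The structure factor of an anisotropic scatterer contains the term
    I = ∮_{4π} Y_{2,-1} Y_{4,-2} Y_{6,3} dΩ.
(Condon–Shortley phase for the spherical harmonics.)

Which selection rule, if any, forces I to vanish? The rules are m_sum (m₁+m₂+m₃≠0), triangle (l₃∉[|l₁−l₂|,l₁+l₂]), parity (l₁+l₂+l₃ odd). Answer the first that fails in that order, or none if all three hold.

none

Σmᵢ = 0  ✓
l₃∈[|l₁−l₂|,l₁+l₂]=[2,6], have l₃=6  ✓
Σlᵢ = 12 ⇒ even  ✓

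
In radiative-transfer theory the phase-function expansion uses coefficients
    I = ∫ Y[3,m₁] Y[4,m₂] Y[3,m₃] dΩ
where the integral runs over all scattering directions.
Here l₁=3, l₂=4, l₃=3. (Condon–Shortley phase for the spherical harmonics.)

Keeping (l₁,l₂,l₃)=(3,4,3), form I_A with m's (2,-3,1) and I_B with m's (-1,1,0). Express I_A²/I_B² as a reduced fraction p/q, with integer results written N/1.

Shared (l₁,l₂,l₃)=(3,4,3): N and (l;000)² cancel in I_A²/I_B².
A: Δ = 4!·2!·4!/11! = 1/34650; Racah Σ t=0..1: t=0:+1/144 t=1:−1/288 = 1/288; ⇒ 3j(3 4 3; 2 -3 1)² = 1/99, sgn +1
B: Δ = 4!·2!·4!/11! = 1/34650; Racah Σ t=2..4: t=2:+1/48 t=3:−1/24 t=4:+1/288 = -5/288; ⇒ 3j(3 4 3; -1 1 0)² = 5/462, sgn +1
I_A²/I_B² = (1/99)/(5/462) = 14/15

14/15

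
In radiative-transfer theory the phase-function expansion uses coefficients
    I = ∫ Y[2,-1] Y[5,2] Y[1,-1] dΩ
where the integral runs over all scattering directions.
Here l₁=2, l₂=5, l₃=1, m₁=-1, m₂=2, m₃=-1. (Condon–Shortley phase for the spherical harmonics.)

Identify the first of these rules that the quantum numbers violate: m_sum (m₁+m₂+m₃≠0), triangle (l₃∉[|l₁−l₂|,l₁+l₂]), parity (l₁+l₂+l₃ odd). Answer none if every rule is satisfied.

triangle

Σmᵢ = 0  ✓
l₃∈[|l₁−l₂|,l₁+l₂]=[3,7], have l₃=1  ✗
Σlᵢ = 8 ⇒ even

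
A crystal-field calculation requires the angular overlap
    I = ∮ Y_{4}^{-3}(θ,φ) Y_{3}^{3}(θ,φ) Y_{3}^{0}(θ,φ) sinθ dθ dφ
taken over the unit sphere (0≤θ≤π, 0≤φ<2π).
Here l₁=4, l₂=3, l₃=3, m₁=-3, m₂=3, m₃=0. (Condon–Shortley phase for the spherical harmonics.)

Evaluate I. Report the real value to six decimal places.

0.203551

m-sum 0 ✓  L=10 even ✓  1≤3≤7 ✓
Π(2lᵢ+1) = 9×7×7 = 441
triangle coeff Δ(4,3,3) = 1/34650
Σ_t [1,3]: t=1:−1/72 t=2:+1/16 t=3:−1/72 = 5/144
(3j)²=2/77 [(4 3 3; 0 0 0)], sign=-1
Σ_t [4,4]: t=4:+1/288 = 1/288
(3j)²=1/22 [(4 3 3; -3 3 0)], sign=-1
⇒ 4πI² = 63/121
I = (+1)√(63/121/(4π)) = 0.20355073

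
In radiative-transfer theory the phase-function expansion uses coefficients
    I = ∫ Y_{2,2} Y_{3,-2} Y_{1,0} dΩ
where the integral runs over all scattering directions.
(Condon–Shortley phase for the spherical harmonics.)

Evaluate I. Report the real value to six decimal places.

m-sum 0 ✓  L=6 even ✓  1≤1≤5 ✓
Π(2lᵢ+1) = 5×7×3 = 105
triangle coeff Δ(2,3,1) = 1/105
Σ_t [2,2]: t=2:+1/4 = 1/4
(3j)²=3/35 [(2 3 1; 0 0 0)], sign=-1
Σ_t [0,0]: t=0:+1/24 = 1/24
(3j)²=1/21 [(2 3 1; 2 -2 0)], sign=-1
⇒ 4πI² = 3/7
I = (+1)√(3/7/(4π)) = 0.18467439

0.184674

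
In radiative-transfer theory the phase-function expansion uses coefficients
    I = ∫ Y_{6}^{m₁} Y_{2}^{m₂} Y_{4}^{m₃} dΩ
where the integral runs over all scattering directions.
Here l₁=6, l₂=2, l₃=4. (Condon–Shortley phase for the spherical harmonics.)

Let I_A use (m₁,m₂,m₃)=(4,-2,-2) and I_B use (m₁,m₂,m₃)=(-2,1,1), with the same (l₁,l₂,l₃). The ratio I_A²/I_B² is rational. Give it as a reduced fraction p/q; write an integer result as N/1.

l's match ⇒ only the (l;m) 3-j factors differ between A and B.
A: triangle coeff Δ(6,2,4) = 1/6435; Σ_t [0,0]: t=0:+1/34560 = 1/34560; (3j)²=14/429 [(6 2 4; 4 -2 -2)], sign=+1
B: triangle coeff Δ(6,2,4) = 1/6435; Σ_t [3,3]: t=3:−1/4320 = -1/4320; (3j)²=224/6435 [(6 2 4; -2 1 1)], sign=+1
I_A²/I_B² = (14/429)/(224/6435) = 15/16

15/16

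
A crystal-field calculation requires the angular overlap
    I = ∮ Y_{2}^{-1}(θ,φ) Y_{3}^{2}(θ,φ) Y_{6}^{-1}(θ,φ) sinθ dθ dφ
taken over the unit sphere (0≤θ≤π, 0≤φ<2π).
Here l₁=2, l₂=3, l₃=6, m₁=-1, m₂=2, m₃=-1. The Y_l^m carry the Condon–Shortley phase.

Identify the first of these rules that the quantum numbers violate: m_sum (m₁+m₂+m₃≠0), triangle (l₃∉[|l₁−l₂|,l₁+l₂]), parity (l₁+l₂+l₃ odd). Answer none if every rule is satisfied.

triangle

Σmᵢ = 0  ✓
l₃∈[|l₁−l₂|,l₁+l₂]=[1,5], have l₃=6  ✗
Σlᵢ = 11 ⇒ odd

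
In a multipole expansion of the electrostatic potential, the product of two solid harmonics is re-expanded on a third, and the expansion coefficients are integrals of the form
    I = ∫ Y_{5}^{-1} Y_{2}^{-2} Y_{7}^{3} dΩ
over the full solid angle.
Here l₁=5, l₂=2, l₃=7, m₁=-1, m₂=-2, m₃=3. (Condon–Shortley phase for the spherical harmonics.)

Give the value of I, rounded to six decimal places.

Rules hold: Σm=0, L=14 even, 3≤7≤7.
N = 11·5·15 = 825
Δ = 0!·10!·4!/15! = 1/15015
Racah Σ t=0..0: t=0:+1/57600 = 1/57600
⇒ 3j(5 2 7; 0 0 0)² = 21/715, sgn -1
Racah Σ t=0..0: t=0:+1/414720 = 1/414720
⇒ 3j(5 2 7; -1 -2 3)² = 2/143, sgn +1
4πI² = N·(3j₀)²·(3jₘ)² = 630/1859
I = -1·√(0.338892/4π) = -0.16421985

-0.164220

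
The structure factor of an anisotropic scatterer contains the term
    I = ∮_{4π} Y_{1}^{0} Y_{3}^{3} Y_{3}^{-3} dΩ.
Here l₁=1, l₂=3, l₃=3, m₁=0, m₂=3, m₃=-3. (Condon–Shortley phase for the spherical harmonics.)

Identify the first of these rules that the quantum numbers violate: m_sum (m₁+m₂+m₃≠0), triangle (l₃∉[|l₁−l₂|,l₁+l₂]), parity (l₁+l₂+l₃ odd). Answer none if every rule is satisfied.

m₁+m₂+m₃ = 0 + 3 − 3 = 0  ✓
triangle: |1−3|=2 ≤ l₃=3 ≤ 1+3=4  ✓
parity: l₁+l₂+l₃ = 7 is odd  ✗

parity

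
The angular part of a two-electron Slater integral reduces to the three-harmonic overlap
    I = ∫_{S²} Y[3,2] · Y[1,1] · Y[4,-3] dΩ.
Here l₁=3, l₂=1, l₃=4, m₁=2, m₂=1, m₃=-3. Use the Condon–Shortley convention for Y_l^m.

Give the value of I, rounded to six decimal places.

-0.282095

Rules hold: Σm=0, L=8 even, 2≤4≤4.
N = 7·3·9 = 189
Δ = 0!·6!·2!/9! = 1/252
Racah Σ t=0..0: t=0:+1/36 = 1/36
⇒ 3j(3 1 4; 0 0 0)² = 4/63, sgn +1
Racah Σ t=0..0: t=0:+1/240 = 1/240
⇒ 3j(3 1 4; 2 1 -3)² = 1/12, sgn -1
4πI² = N·(3j₀)²·(3jₘ)² = 1/1
I = -1·√(1/4π) = -0.28209479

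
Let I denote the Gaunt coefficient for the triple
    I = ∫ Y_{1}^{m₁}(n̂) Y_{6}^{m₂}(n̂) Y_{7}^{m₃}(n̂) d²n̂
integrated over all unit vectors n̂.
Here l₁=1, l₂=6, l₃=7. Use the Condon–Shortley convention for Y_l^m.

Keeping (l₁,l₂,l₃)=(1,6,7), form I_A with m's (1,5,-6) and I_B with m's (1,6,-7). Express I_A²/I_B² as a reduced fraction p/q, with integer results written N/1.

Shared (l₁,l₂,l₃)=(1,6,7): N and (l;000)² cancel in I_A²/I_B².
A: Δ = 0!·2!·12!/15! = 1/1365; Racah Σ t=0..0: t=0:+1/79833600 = 1/79833600; ⇒ 3j(1 6 7; 1 5 -6)² = 2/35, sgn -1
B: Δ = 0!·2!·12!/15! = 1/1365; Racah Σ t=0..0: t=0:+1/958003200 = 1/958003200; ⇒ 3j(1 6 7; 1 6 -7)² = 1/15, sgn +1
I_A²/I_B² = (2/35)/(1/15) = 6/7

6/7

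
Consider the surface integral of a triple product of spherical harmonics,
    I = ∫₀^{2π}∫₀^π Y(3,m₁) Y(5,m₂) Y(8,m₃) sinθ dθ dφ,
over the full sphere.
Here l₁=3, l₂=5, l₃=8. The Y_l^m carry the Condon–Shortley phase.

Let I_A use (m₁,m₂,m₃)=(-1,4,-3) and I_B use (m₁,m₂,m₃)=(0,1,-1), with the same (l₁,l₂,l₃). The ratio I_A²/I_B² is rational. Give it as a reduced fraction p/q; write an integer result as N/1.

Shared (l₁,l₂,l₃)=(3,5,8): N and (l;000)² cancel in I_A²/I_B².
A: Δ = 0!·6!·10!/17! = 1/136136; Racah Σ t=0..0: t=0:+1/17418240 = 1/17418240; ⇒ 3j(3 5 8; -1 4 -3)² = 25/12376, sgn -1
B: Δ = 0!·6!·10!/17! = 1/136136; Racah Σ t=0..0: t=0:+1/622080 = 1/622080; ⇒ 3j(3 5 8; 0 1 -1)² = 105/4862, sgn -1
I_A²/I_B² = (25/12376)/(105/4862) = 55/588

55/588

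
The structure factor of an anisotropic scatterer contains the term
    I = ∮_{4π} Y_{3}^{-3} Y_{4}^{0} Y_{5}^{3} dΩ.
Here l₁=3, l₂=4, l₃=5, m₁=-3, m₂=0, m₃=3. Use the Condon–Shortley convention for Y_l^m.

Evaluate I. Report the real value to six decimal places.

0.196280

Checks pass: Σm=0; 12 even; l₃=5∈[1,7].
(2·3+1)(2·4+1)(2·5+1) = 693
Δ: 2! 4! 6! / 13! → 1/180180
sum: t=0:+1/576 t=1:−1/144 t=2:+1/576 = -1/288
3j²(3 4 5; 0 0 0) = Δ·Π!·Σ² = 20/1001  (sign +1)
sum: t=2:+1/2304 = 1/2304
3j²(3 4 5; -3 0 3) = Δ·Π!·Σ² = 5/143  (sign +1)
combine: 4πI² = 693·20/1001·5/143 = 900/1859
take √, sign +1: I = 0.19628026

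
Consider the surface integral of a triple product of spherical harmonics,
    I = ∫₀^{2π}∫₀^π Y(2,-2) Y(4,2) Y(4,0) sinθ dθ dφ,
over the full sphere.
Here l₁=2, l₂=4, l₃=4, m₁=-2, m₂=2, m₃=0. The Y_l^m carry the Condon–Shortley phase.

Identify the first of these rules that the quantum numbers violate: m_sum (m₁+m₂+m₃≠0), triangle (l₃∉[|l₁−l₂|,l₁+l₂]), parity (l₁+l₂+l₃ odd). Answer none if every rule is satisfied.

none

m₁+m₂+m₃ = -2 + 2 + 0 = 0  ✓
triangle: |2−4|=2 ≤ l₃=4 ≤ 2+4=6  ✓
parity: l₁+l₂+l₃ = 10 is even  ✓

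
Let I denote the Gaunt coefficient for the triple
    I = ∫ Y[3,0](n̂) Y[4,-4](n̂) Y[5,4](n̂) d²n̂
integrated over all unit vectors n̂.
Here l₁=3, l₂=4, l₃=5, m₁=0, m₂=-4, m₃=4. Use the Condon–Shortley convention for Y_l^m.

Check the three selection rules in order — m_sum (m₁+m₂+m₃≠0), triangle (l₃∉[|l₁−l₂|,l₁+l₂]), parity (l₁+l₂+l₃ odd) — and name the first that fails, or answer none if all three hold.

none

Σmᵢ = 0  ✓
l₃∈[|l₁−l₂|,l₁+l₂]=[1,7], have l₃=5  ✓
Σlᵢ = 12 ⇒ even  ✓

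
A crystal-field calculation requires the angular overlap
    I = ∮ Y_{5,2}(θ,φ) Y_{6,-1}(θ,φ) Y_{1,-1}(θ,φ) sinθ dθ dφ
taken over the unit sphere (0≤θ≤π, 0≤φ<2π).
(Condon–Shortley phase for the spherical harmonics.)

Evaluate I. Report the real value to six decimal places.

m-sum 0 ✓  L=12 even ✓  1≤1≤11 ✓
Π(2lᵢ+1) = 11×13×3 = 429
triangle coeff Δ(5,6,1) = 1/858
Σ_t [5,5]: t=5:−1/14400 = -1/14400
(3j)²=6/143 [(5 6 1; 0 0 0)], sign=+1
Σ_t [3,3]: t=3:−1/60480 = -1/60480
(3j)²=5/429 [(5 6 1; 2 -1 -1)], sign=-1
⇒ 4πI² = 30/143
I = (-1)√(30/143/(4π)) = -0.12920749

-0.129207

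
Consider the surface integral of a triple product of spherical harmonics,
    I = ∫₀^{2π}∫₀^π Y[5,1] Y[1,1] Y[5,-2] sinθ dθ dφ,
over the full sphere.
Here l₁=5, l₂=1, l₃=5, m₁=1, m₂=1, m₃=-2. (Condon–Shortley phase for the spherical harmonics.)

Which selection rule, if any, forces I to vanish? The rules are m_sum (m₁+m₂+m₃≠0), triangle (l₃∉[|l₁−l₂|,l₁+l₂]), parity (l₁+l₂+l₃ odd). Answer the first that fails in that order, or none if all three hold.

parity

m₁+m₂+m₃ = 1 + 1 − 2 = 0  ✓
triangle: |5−1|=4 ≤ l₃=5 ≤ 5+1=6  ✓
parity: l₁+l₂+l₃ = 11 is odd  ✗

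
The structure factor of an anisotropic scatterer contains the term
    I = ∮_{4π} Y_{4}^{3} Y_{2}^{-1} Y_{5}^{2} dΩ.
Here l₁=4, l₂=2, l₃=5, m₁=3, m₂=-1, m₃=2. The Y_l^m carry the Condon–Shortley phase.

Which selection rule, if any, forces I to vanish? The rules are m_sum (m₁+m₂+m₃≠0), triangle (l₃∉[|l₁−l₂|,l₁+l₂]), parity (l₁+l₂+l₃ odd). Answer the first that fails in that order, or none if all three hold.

m_sum

m₁+m₂+m₃ = 3 − 1 + 2 = 4  ✗
triangle: |4−2|=2 ≤ l₃=5 ≤ 4+2=6
parity: l₁+l₂+l₃ = 11 is odd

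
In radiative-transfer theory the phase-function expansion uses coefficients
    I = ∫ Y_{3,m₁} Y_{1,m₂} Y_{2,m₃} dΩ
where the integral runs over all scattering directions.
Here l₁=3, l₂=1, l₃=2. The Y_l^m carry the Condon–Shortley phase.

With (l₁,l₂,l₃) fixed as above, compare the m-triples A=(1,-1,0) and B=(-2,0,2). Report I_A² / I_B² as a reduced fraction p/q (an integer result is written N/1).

6/5

l's match ⇒ only the (l;m) 3-j factors differ between A and B.
A: triangle coeff Δ(3,1,2) = 1/105; Σ_t [0,0]: t=0:+1/8 = 1/8; (3j)²=2/35 [(3 1 2; 1 -1 0)], sign=+1
B: triangle coeff Δ(3,1,2) = 1/105; Σ_t [1,1]: t=1:−1/24 = -1/24; (3j)²=1/21 [(3 1 2; -2 0 2)], sign=-1
I_A²/I_B² = (2/35)/(1/21) = 6/5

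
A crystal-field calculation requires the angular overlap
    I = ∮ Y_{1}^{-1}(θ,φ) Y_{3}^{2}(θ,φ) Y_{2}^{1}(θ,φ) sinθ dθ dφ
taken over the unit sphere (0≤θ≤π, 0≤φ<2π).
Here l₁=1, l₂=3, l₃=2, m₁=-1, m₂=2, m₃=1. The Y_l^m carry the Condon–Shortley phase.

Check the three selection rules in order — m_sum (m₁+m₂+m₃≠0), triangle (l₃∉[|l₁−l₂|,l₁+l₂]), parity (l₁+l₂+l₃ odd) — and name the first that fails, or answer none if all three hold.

azimuthal sum: -1 + 2 + 1 = 2  ✗
2 ≤ 2 ≤ 4 (triangle on l)
L = 1 + 3 + 2 = 6 (even)

m_sum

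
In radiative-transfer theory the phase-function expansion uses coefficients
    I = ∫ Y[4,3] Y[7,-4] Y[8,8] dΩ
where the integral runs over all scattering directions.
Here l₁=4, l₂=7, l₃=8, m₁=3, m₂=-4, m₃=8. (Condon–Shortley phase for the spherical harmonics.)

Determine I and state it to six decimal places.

0.000000

Σmᵢ = 7 ≠ 0, so the φ-integral vanishes; I = 0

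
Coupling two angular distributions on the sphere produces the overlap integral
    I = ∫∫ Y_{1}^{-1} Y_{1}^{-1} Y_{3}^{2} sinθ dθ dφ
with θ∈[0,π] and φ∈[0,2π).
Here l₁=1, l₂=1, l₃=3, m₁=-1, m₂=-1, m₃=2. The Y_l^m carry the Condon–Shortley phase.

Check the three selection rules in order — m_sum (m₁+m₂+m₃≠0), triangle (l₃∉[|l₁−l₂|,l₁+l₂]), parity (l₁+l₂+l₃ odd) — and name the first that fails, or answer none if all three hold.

triangle

azimuthal sum: -1 − 1 + 2 = 0  ✓
0 ≤ 3 ≤ 2 (triangle on l)  ✗
L = 1 + 1 + 3 = 5 (odd)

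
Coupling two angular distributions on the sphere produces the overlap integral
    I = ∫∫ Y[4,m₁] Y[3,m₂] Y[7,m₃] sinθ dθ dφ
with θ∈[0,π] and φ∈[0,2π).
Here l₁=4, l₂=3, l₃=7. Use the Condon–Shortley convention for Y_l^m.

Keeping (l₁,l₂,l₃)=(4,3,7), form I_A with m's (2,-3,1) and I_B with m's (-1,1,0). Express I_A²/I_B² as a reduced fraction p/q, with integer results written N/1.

Same 4,3,7: normalisation and zero-m 3j drop out of the ratio.
A: Δ: 0! 8! 6! / 15! → 1/45045; sum: t=0:+1/1036800 = 1/1036800; 3j²(4 3 7; 2 -3 1) = Δ·Π!·Σ² = 4/6435  (sign +1)
B: Δ: 0! 8! 6! / 15! → 1/45045; sum: t=0:+1/34560 = 1/34560; 3j²(4 3 7; -1 1 0) = Δ·Π!·Σ² = 7/429  (sign -1)
I_A²/I_B² = (4/6435)/(7/429) = 4/105

4/105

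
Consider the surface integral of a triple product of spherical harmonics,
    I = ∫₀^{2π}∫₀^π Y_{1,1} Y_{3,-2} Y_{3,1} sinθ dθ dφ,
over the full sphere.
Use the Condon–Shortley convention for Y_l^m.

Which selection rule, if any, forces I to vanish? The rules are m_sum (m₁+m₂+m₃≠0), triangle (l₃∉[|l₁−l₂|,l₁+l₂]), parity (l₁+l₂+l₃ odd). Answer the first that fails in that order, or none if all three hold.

parity

azimuthal sum: 1 − 2 + 1 = 0  ✓
2 ≤ 3 ≤ 4 (triangle on l)  ✓
L = 1 + 3 + 3 = 7 (odd)  ✗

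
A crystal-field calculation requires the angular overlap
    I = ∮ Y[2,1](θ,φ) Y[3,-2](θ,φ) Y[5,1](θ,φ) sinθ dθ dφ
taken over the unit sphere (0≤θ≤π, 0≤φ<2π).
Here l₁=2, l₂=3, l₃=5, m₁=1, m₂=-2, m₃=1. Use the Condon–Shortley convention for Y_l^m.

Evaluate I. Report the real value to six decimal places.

-0.117387

Rules hold: Σm=0, L=10 even, 1≤5≤5.
N = 5·7·11 = 385
Δ = 0!·4!·6!/11! = 1/2310
Racah Σ t=0..0: t=0:+1/144 = 1/144
⇒ 3j(2 3 5; 0 0 0)² = 10/231, sgn -1
Racah Σ t=0..0: t=0:+1/720 = 1/720
⇒ 3j(2 3 5; 1 -2 1)² = 4/385, sgn +1
4πI² = N·(3j₀)²·(3jₘ)² = 40/231
I = -1·√(0.17316/4π) = -0.11738675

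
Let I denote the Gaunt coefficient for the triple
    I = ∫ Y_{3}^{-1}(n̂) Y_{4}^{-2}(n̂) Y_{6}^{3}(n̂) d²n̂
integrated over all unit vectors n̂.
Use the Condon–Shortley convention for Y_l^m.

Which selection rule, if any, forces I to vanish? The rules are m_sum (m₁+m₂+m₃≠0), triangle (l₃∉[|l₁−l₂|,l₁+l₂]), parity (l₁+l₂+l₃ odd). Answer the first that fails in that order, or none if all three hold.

m₁+m₂+m₃ = -1 − 2 + 3 = 0  ✓
triangle: |3−4|=1 ≤ l₃=6 ≤ 3+4=7  ✓
parity: l₁+l₂+l₃ = 13 is odd  ✗

parity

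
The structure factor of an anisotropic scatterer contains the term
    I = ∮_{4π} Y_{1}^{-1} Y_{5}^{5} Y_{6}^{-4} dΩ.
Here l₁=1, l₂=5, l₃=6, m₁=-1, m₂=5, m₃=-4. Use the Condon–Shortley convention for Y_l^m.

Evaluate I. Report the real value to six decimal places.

0.040859

Checks pass: Σm=0; 12 even; l₃=6∈[4,6].
(2·1+1)(2·5+1)(2·6+1) = 429
Δ: 0! 2! 10! / 13! → 1/858
sum: t=0:+1/14400 = 1/14400
3j²(1 5 6; 0 0 0) = Δ·Π!·Σ² = 6/143  (sign +1)
sum: t=0:+1/7257600 = 1/7257600
3j²(1 5 6; -1 5 -4) = Δ·Π!·Σ² = 1/858  (sign +1)
combine: 4πI² = 429·6/143·1/858 = 3/143
take √, sign +1: I = 0.04085899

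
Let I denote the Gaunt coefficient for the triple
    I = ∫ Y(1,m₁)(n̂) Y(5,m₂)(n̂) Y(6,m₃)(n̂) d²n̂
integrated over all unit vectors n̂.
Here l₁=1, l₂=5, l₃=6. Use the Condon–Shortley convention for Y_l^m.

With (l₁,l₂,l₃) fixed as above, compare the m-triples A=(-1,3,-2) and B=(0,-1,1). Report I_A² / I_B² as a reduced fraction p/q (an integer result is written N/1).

6/35

l's match ⇒ only the (l;m) 3-j factors differ between A and B.
A: triangle coeff Δ(1,5,6) = 1/858; Σ_t [0,0]: t=0:+1/161280 = 1/161280; (3j)²=1/143 [(1 5 6; -1 3 -2)], sign=+1
B: triangle coeff Δ(1,5,6) = 1/858; Σ_t [0,0]: t=0:+1/17280 = 1/17280; (3j)²=35/858 [(1 5 6; 0 -1 1)], sign=-1
I_A²/I_B² = (1/143)/(35/858) = 6/35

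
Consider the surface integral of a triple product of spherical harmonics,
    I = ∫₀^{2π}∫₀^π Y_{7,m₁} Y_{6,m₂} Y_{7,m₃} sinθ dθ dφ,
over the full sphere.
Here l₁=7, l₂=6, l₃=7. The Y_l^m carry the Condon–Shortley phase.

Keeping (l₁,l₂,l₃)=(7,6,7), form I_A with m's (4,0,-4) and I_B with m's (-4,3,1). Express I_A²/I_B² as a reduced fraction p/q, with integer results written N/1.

l's match ⇒ only the (l;m) 3-j factors differ between A and B.
A: triangle coeff Δ(7,6,7) = 1/2444321880; Σ_t [0,3]: t=0:+1/373248000 t=1:−1/20736000 t=2:+1/11612160 t=3:−1/52254720 = 1/46656000; (3j)²=352/62985 [(7 6 7; 4 0 -4)], sign=-1
B: triangle coeff Δ(7,6,7) = 1/2444321880; Σ_t [3,6]: t=3:−1/1045094400 t=4:+1/29030400 t=5:−1/8294400 t=6:+1/18662400 = -1/29859840; (3j)²=175/25194 [(7 6 7; -4 3 1)], sign=-1
I_A²/I_B² = (352/62985)/(175/25194) = 704/875

704/875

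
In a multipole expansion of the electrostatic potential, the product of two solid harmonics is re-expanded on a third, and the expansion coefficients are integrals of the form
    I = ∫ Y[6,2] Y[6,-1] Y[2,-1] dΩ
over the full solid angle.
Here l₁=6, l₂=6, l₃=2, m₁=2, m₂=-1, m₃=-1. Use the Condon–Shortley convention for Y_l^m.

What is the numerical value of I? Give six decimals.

Checks pass: Σm=0; 14 even; l₃=2∈[0,12].
(2·6+1)(2·6+1)(2·2+1) = 845
Δ: 10! 2! 2! / 15! → 1/90090
sum: t=4:+1/69120 t=5:−1/14400 t=6:+1/69120 = -7/172800
3j²(6 6 2; 0 0 0) = Δ·Π!·Σ² = 14/715  (sign -1)
sum: t=3:−1/60480 t=4:+1/34560 = 1/80640
3j²(6 6 2; 2 -1 -1) = Δ·Π!·Σ² = 6/1001  (sign -1)
combine: 4πI² = 845·14/715·6/1001 = 12/121
take √, sign +1: I = 0.08883682

0.088837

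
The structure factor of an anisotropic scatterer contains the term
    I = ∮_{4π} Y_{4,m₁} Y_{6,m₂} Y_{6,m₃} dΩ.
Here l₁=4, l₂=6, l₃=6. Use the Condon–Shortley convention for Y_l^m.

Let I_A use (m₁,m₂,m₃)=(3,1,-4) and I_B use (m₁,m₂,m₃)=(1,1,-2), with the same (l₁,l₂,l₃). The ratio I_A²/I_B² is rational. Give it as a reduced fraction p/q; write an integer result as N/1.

5250/2809

Same 4,6,6: normalisation and zero-m 3j drop out of the ratio.
A: Δ: 4! 4! 8! / 17! → 1/15315300; sum: t=0:+1/725760 t=1:−1/207360 = -1/290304; 3j²(4 6 6; 3 1 -4) = Δ·Π!·Σ² = 125/7293  (sign -1)
B: Δ: 4! 4! 8! / 17! → 1/15315300; sum: t=0:+1/725760 t=1:−1/34560 t=2:+1/17280 t=3:−1/82944 = 53/2903040; 3j²(4 6 6; 1 1 -2) = Δ·Π!·Σ² = 2809/306306  (sign +1)
I_A²/I_B² = (125/7293)/(2809/306306) = 5250/2809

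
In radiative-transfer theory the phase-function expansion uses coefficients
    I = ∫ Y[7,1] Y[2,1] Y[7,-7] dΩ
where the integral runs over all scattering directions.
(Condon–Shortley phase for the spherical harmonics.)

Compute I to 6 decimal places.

m-sum = 1 + 1 − 7 = -5 ≠ 0 ⇒ I = 0

0.000000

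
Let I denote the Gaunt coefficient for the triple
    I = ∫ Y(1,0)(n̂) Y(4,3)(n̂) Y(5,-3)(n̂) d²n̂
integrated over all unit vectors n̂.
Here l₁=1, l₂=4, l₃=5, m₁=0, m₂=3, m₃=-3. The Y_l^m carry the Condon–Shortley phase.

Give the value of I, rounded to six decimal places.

Checks pass: Σm=0; 10 even; l₃=5∈[3,5].
(2·1+1)(2·4+1)(2·5+1) = 297
Δ: 0! 2! 8! / 11! → 1/495
sum: t=0:+1/576 = 1/576
3j²(1 4 5; 0 0 0) = Δ·Π!·Σ² = 5/99  (sign -1)
sum: t=0:+1/5040 = 1/5040
3j²(1 4 5; 0 3 -3) = Δ·Π!·Σ² = 16/495  (sign +1)
combine: 4πI² = 297·5/99·16/495 = 16/33
take √, sign -1: I = -0.19642560

-0.196426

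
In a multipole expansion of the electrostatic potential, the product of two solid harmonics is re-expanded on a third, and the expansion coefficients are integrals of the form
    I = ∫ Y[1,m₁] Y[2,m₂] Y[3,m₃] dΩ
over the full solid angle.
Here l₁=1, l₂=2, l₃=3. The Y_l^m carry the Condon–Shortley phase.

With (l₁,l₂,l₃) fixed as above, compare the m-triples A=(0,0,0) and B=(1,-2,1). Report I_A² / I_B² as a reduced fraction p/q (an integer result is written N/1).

9/1

Shared (l₁,l₂,l₃)=(1,2,3): N and (l;000)² cancel in I_A²/I_B².
A: Δ = 0!·2!·4!/7! = 1/105; Racah Σ t=0..0: t=0:+1/4 = 1/4; ⇒ 3j(1 2 3; 0 0 0)² = 3/35, sgn -1
B: Δ = 0!·2!·4!/7! = 1/105; Racah Σ t=0..0: t=0:+1/48 = 1/48; ⇒ 3j(1 2 3; 1 -2 1)² = 1/105, sgn +1
I_A²/I_B² = (3/35)/(1/105) = 9/1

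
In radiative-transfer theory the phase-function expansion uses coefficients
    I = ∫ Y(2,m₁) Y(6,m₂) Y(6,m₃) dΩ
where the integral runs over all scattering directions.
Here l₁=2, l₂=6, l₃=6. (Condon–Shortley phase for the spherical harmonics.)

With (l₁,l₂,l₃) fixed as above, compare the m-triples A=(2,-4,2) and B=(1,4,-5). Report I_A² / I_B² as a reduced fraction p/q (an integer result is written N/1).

20/33

l's match ⇒ only the (l;m) 3-j factors differ between A and B.
A: triangle coeff Δ(2,6,6) = 1/90090; Σ_t [0,0]: t=0:+1/322560 = 1/322560; (3j)²=18/1001 [(2 6 6; 2 -4 2)], sign=+1
B: triangle coeff Δ(2,6,6) = 1/90090; Σ_t [0,1]: t=0:+1/7257600 t=1:−1/725760 = -1/806400; (3j)²=27/910 [(2 6 6; 1 4 -5)], sign=+1
I_A²/I_B² = (18/1001)/(27/910) = 20/33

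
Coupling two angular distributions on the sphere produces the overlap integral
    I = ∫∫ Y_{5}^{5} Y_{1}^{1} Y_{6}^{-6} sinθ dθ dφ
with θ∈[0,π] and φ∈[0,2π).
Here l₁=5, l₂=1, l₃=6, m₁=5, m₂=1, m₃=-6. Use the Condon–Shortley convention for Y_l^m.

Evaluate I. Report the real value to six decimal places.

Checks pass: Σm=0; 12 even; l₃=6∈[4,6].
(2·5+1)(2·1+1)(2·6+1) = 429
Δ: 0! 10! 2! / 13! → 1/858
sum: t=0:+1/14400 = 1/14400
3j²(5 1 6; 0 0 0) = Δ·Π!·Σ² = 6/143  (sign +1)
sum: t=0:+1/7257600 = 1/7257600
3j²(5 1 6; 5 1 -6) = Δ·Π!·Σ² = 1/13  (sign +1)
combine: 4πI² = 429·6/143·1/13 = 18/13
take √, sign +1: I = 0.33194004

0.331940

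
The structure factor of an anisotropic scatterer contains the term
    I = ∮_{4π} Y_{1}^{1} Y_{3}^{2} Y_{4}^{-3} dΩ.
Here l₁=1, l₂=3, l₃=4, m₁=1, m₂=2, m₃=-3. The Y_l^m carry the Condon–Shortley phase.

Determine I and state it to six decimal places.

-0.282095

Checks pass: Σm=0; 8 even; l₃=4∈[2,4].
(2·1+1)(2·3+1)(2·4+1) = 189
Δ: 0! 2! 6! / 9! → 1/252
sum: t=0:+1/36 = 1/36
3j²(1 3 4; 0 0 0) = Δ·Π!·Σ² = 4/63  (sign +1)
sum: t=0:+1/240 = 1/240
3j²(1 3 4; 1 2 -3) = Δ·Π!·Σ² = 1/12  (sign -1)
combine: 4πI² = 189·4/63·1/12 = 1/1
take √, sign -1: I = -0.28209479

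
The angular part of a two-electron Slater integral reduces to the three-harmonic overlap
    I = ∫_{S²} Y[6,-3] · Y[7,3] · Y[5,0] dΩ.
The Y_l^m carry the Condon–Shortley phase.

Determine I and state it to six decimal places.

Checks pass: Σm=0; 18 even; l₃=5∈[1,13].
(2·6+1)(2·7+1)(2·5+1) = 2145
Δ: 8! 4! 6! / 19! → 1/174594420
sum: t=2:+1/4147200 t=3:−1/207360 t=4:+1/82944 t=5:−1/207360 t=6:+1/4147200 = 1/345600
3j²(6 7 5; 0 0 0) = Δ·Π!·Σ² = 420/46189  (sign -1)
sum: t=5:−1/2073600 t=6:+1/414720 t=7:−1/725760 t=8:+1/11612160 = 37/58060800
3j²(6 7 5; -3 3 0) = Δ·Π!·Σ² = 4107/646646  (sign -1)
combine: 4πI² = 2145·420/46189·4107/646646 = 1848150/14919047
take √, sign +1: I = 0.09928717

0.099287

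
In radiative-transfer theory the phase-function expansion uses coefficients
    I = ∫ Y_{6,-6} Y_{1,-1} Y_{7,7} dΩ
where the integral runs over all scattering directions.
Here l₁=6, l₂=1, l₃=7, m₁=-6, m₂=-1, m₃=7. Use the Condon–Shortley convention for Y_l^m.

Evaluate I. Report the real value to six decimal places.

-0.333779

Checks pass: Σm=0; 14 even; l₃=7∈[5,7].
(2·6+1)(2·1+1)(2·7+1) = 585
Δ: 0! 12! 2! / 15! → 1/1365
sum: t=0:+1/518400 = 1/518400
3j²(6 1 7; 0 0 0) = Δ·Π!·Σ² = 7/195  (sign -1)
sum: t=0:+1/958003200 = 1/958003200
3j²(6 1 7; -6 -1 7) = Δ·Π!·Σ² = 1/15  (sign +1)
combine: 4πI² = 585·7/195·1/15 = 7/5
take √, sign -1: I = -0.33377906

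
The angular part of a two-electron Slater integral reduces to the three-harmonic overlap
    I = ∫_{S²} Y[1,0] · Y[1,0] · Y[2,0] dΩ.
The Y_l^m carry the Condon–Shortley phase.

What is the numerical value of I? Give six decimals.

Checks pass: Σm=0; 4 even; l₃=2∈[0,2].
(2·1+1)(2·1+1)(2·2+1) = 45
Δ: 0! 2! 2! / 5! → 1/30
sum: t=0:+1/1 = 1/1
3j²(1 1 2; 0 0 0) = Δ·Π!·Σ² = 2/15  (sign +1)
(m-triple is (0,0,0) — same symbol as above.)
combine: 4πI² = 45·2/15·2/15 = 4/5
take √, sign +1: I = 0.25231325

0.252313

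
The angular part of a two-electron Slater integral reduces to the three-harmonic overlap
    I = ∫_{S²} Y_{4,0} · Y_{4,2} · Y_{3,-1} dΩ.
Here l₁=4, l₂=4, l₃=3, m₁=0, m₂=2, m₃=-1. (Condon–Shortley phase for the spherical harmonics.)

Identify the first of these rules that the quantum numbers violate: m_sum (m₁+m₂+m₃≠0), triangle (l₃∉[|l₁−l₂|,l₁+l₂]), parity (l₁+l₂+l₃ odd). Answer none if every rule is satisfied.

Σmᵢ = 1  ✗
l₃∈[|l₁−l₂|,l₁+l₂]=[0,8], have l₃=3
Σlᵢ = 11 ⇒ odd

m_sum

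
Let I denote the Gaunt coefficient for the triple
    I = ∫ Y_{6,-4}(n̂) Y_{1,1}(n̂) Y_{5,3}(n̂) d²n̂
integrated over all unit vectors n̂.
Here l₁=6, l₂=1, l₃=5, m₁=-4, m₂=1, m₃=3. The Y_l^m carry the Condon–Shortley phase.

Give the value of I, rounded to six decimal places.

Checks pass: Σm=0; 12 even; l₃=5∈[5,7].
(2·6+1)(2·1+1)(2·5+1) = 429
Δ: 2! 10! 0! / 13! → 1/858
sum: t=1:−1/14400 = -1/14400
3j²(6 1 5; 0 0 0) = Δ·Π!·Σ² = 6/143  (sign +1)
sum: t=2:+1/161280 = 1/161280
3j²(6 1 5; -4 1 3) = Δ·Π!·Σ² = 15/286  (sign +1)
combine: 4πI² = 429·6/143·15/286 = 135/143
take √, sign +1: I = 0.27409047

0.274090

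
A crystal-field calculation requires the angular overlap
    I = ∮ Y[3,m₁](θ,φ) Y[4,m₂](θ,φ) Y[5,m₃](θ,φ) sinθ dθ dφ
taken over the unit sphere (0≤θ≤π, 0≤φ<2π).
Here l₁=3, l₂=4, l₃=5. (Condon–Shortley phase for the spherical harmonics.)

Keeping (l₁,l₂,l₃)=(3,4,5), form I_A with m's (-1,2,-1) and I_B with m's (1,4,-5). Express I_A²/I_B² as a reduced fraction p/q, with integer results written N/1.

1849/5880

Same 3,4,5: normalisation and zero-m 3j drop out of the ratio.
A: Δ: 2! 4! 6! / 13! → 1/180180; sum: t=0:+1/34560 t=1:−1/720 t=2:+1/384 = 43/34560; 3j²(3 4 5; -1 2 -1) = Δ·Π!·Σ² = 1849/180180  (sign +1)
B: Δ: 2! 4! 6! / 13! → 1/180180; sum: t=2:+1/34560 = 1/34560; 3j²(3 4 5; 1 4 -5) = Δ·Π!·Σ² = 14/429  (sign +1)
I_A²/I_B² = (1849/180180)/(14/429) = 1849/5880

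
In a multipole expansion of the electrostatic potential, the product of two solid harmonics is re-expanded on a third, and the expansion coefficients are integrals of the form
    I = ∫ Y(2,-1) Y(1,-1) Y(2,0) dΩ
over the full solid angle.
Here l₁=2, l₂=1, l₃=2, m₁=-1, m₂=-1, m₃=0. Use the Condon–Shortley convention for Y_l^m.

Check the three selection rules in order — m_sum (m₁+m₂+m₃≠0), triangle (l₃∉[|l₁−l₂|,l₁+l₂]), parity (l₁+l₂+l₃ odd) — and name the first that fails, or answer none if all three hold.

azimuthal sum: -1 − 1 + 0 = -2  ✗
1 ≤ 2 ≤ 3 (triangle on l)
L = 2 + 1 + 2 = 5 (odd)

m_sum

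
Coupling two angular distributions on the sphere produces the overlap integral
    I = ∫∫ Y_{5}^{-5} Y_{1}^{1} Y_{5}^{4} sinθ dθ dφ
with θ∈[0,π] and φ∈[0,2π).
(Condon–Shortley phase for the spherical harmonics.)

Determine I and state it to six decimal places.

Σlᵢ=11 odd — θ-integrand is odd under cosθ→−cosθ; I=0

0.000000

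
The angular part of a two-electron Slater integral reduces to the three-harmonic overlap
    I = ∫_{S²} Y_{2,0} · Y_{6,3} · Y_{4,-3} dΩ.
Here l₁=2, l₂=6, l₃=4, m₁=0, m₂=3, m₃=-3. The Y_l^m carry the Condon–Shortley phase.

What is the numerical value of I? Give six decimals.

-0.165283

Rules hold: Σm=0, L=12 even, 4≤4≤8.
N = 5·13·9 = 585
Δ = 4!·0!·8!/13! = 1/6435
Racah Σ t=2..2: t=2:+1/2304 = 1/2304
⇒ 3j(2 6 4; 0 0 0)² = 5/143, sgn +1
Racah Σ t=2..2: t=2:+1/20160 = 1/20160
⇒ 3j(2 6 4; 0 3 -3)² = 12/715, sgn -1
4πI² = N·(3j₀)²·(3jₘ)² = 540/1573
I = -1·√(0.343293/4π) = -0.16528277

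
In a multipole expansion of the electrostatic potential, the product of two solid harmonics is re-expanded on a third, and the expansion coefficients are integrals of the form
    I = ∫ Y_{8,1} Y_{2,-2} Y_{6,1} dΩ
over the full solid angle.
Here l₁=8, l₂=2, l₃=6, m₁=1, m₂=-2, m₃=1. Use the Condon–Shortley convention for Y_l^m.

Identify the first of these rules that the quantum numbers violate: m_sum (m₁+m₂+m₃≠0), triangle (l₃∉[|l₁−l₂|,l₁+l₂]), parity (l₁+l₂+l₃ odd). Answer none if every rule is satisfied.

none

Σmᵢ = 0  ✓
l₃∈[|l₁−l₂|,l₁+l₂]=[6,10], have l₃=6  ✓
Σlᵢ = 16 ⇒ even  ✓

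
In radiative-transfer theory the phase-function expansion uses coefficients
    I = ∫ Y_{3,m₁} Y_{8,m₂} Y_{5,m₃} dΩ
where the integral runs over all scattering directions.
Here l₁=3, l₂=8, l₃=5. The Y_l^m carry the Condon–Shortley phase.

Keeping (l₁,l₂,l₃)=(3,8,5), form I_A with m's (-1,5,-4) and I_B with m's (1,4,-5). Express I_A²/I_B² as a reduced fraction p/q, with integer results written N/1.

l's match ⇒ only the (l;m) 3-j factors differ between A and B.
A: triangle coeff Δ(3,8,5) = 1/136136; Σ_t [4,4]: t=4:+1/17418240 = 1/17418240; (3j)²=15/952 [(3 8 5; -1 5 -4)], sign=-1
B: triangle coeff Δ(3,8,5) = 1/136136; Σ_t [2,2]: t=2:+1/174182400 = 1/174182400; (3j)²=3/6188 [(3 8 5; 1 4 -5)], sign=+1
I_A²/I_B² = (15/952)/(3/6188) = 65/2

65/2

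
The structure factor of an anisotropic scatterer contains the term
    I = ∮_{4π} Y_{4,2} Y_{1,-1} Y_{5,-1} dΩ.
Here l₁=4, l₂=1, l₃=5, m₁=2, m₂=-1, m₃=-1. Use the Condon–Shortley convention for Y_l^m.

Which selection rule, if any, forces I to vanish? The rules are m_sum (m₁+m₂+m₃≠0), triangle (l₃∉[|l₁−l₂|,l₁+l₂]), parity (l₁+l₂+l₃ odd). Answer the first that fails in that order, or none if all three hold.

none

Σmᵢ = 0  ✓
l₃∈[|l₁−l₂|,l₁+l₂]=[3,5], have l₃=5  ✓
Σlᵢ = 10 ⇒ even  ✓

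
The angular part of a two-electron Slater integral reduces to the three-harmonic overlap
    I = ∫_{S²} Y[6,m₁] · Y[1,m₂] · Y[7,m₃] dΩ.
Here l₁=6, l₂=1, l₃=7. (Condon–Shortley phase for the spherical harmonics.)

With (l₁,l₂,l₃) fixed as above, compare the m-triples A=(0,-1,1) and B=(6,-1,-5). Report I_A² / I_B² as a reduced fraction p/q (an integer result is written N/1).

l's match ⇒ only the (l;m) 3-j factors differ between A and B.
A: triangle coeff Δ(6,1,7) = 1/1365; Σ_t [0,0]: t=0:+1/1036800 = 1/1036800; (3j)²=4/195 [(6 1 7; 0 -1 1)], sign=+1
B: triangle coeff Δ(6,1,7) = 1/1365; Σ_t [0,0]: t=0:+1/958003200 = 1/958003200; (3j)²=1/1365 [(6 1 7; 6 -1 -5)], sign=+1
I_A²/I_B² = (4/195)/(1/1365) = 28/1

28/1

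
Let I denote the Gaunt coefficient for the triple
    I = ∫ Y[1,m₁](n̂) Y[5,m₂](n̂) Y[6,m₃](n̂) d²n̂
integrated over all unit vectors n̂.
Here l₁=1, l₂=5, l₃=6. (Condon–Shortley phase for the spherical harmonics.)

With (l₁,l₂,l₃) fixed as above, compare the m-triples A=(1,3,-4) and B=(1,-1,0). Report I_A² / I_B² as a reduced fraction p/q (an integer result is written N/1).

3/1

Same 1,5,6: normalisation and zero-m 3j drop out of the ratio.
A: Δ: 0! 2! 10! / 13! → 1/858; sum: t=0:+1/161280 = 1/161280; 3j²(1 5 6; 1 3 -4) = Δ·Π!·Σ² = 15/286  (sign +1)
B: Δ: 0! 2! 10! / 13! → 1/858; sum: t=0:+1/34560 = 1/34560; 3j²(1 5 6; 1 -1 0) = Δ·Π!·Σ² = 5/286  (sign +1)
I_A²/I_B² = (15/286)/(5/286) = 3/1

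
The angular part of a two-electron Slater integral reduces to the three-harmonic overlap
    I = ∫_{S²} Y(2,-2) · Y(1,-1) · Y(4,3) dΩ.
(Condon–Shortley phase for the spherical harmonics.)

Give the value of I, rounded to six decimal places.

|2−1|≤4≤2+1 violated ⇒ I = 0

0.000000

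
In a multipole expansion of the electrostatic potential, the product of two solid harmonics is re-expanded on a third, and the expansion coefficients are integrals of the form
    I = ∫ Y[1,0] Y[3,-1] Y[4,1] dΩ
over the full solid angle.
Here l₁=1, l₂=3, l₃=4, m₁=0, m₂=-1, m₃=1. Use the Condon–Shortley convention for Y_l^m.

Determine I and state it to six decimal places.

-0.238414

Rules hold: Σm=0, L=8 even, 2≤4≤4.
N = 3·7·9 = 189
Δ = 0!·2!·6!/9! = 1/252
Racah Σ t=0..0: t=0:+1/36 = 1/36
⇒ 3j(1 3 4; 0 0 0)² = 4/63, sgn +1
Racah Σ t=0..0: t=0:+1/48 = 1/48
⇒ 3j(1 3 4; 0 -1 1)² = 5/84, sgn -1
4πI² = N·(3j₀)²·(3jₘ)² = 5/7
I = -1·√(0.714286/4π) = -0.23841361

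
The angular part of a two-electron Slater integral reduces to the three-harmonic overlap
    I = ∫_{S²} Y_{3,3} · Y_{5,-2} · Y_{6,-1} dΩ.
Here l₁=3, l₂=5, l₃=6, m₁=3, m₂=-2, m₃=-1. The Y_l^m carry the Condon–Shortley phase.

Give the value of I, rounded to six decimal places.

0.145631

Checks pass: Σm=0; 14 even; l₃=6∈[2,8].
(2·3+1)(2·5+1)(2·6+1) = 1001
Δ: 2! 4! 8! / 15! → 1/675675
sum: t=0:+1/8640 t=1:−1/2304 t=2:+1/8640 = -7/34560
3j²(3 5 6; 0 0 0) = Δ·Π!·Σ² = 7/429  (sign -1)
sum: t=0:+1/34560 = 1/34560
3j²(3 5 6; 3 -2 -1) = Δ·Π!·Σ² = 7/429  (sign -1)
combine: 4πI² = 1001·7/429·7/429 = 343/1287
take √, sign +1: I = 0.14563067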